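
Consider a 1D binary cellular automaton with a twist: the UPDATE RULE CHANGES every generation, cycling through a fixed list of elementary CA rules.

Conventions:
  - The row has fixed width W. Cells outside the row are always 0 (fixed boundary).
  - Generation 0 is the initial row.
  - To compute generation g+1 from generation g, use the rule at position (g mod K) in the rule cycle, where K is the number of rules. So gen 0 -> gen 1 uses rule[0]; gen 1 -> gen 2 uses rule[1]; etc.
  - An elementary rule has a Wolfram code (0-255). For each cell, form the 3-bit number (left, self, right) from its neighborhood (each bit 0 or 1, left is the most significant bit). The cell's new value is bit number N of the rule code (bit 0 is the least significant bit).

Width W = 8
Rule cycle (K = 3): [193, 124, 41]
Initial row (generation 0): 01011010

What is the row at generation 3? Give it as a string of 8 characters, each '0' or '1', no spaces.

Gen 0: 01011010
Gen 1 (rule 193): 00001000
Gen 2 (rule 124): 00001100
Gen 3 (rule 41): 11101001

Answer: 11101001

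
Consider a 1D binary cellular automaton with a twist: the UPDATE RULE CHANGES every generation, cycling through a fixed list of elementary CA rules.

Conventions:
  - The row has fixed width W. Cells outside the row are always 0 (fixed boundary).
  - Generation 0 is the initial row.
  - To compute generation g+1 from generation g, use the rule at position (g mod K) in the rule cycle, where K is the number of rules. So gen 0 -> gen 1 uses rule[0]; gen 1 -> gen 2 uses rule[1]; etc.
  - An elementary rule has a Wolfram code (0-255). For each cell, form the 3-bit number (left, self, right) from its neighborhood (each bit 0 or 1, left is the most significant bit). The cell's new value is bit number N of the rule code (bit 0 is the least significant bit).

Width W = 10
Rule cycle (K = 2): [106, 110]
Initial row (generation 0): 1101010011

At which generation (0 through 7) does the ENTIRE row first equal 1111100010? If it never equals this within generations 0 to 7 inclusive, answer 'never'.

Answer: 4

Derivation:
Gen 0: 1101010011
Gen 1 (rule 106): 1110100111
Gen 2 (rule 110): 1011101101
Gen 3 (rule 106): 0110111110
Gen 4 (rule 110): 1111100010
Gen 5 (rule 106): 1000100100
Gen 6 (rule 110): 1001101100
Gen 7 (rule 106): 0011111100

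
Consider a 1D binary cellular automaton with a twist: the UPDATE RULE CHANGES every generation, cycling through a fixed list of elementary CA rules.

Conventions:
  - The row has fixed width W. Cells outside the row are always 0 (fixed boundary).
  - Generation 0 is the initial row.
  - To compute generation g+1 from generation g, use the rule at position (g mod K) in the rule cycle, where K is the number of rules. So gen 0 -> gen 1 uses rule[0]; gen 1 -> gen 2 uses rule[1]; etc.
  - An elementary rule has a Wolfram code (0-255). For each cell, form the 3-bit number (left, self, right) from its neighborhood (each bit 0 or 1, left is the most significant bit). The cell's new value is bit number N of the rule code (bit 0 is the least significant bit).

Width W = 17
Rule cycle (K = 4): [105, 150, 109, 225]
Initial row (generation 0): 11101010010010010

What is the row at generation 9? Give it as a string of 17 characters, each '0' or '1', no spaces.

Answer: 10111110010111110

Derivation:
Gen 0: 11101010010010010
Gen 1 (rule 105): 10110100000000000
Gen 2 (rule 150): 10000110000000000
Gen 3 (rule 109): 10110110111111111
Gen 4 (rule 225): 01011011011111111
Gen 5 (rule 105): 00111111110000001
Gen 6 (rule 150): 01011111101000011
Gen 7 (rule 109): 01110000111011011
Gen 8 (rule 225): 00110110011101101
Gen 9 (rule 105): 10111110010111110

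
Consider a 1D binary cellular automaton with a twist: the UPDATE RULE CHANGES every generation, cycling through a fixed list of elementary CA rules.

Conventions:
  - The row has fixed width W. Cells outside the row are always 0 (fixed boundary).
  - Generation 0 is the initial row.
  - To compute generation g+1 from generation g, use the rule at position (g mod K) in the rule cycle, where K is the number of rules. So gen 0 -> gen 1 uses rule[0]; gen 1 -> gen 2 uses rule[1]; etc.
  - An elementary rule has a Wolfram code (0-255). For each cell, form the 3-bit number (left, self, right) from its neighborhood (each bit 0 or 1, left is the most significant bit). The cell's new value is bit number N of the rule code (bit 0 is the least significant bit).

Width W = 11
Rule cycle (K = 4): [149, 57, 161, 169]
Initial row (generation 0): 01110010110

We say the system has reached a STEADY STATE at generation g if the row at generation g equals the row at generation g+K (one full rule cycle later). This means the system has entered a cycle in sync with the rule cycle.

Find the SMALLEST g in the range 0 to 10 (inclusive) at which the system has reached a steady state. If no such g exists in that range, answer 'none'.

Gen 0: 01110010110
Gen 1 (rule 149): 00101010001
Gen 2 (rule 57): 10010101100
Gen 3 (rule 161): 00001010001
Gen 4 (rule 169): 11100100100
Gen 5 (rule 149): 01010110111
Gen 6 (rule 57): 00101101100
Gen 7 (rule 161): 10010010001
Gen 8 (rule 169): 00000000100
Gen 9 (rule 149): 11111110111
Gen 10 (rule 57): 10000001100
Gen 11 (rule 161): 00111100001
Gen 12 (rule 169): 10111001100
Gen 13 (rule 149): 10010100011
Gen 14 (rule 57): 01001011010

Answer: none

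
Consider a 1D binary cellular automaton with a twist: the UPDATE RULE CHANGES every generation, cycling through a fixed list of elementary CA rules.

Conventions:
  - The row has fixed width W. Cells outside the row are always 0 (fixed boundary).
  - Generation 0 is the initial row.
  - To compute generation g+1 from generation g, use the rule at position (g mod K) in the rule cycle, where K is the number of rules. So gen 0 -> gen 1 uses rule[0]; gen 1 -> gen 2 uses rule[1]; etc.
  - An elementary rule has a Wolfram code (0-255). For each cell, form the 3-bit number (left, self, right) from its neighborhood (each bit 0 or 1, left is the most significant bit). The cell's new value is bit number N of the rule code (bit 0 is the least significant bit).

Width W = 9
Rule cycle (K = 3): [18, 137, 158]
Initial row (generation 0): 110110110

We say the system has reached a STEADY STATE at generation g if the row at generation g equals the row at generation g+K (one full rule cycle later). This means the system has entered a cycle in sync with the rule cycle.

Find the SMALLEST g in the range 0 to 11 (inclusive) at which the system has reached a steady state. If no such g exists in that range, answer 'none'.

Answer: 1

Derivation:
Gen 0: 110110110
Gen 1 (rule 18): 000000001
Gen 2 (rule 137): 111111100
Gen 3 (rule 158): 111111010
Gen 4 (rule 18): 000000001
Gen 5 (rule 137): 111111100
Gen 6 (rule 158): 111111010
Gen 7 (rule 18): 000000001
Gen 8 (rule 137): 111111100
Gen 9 (rule 158): 111111010
Gen 10 (rule 18): 000000001
Gen 11 (rule 137): 111111100
Gen 12 (rule 158): 111111010
Gen 13 (rule 18): 000000001
Gen 14 (rule 137): 111111100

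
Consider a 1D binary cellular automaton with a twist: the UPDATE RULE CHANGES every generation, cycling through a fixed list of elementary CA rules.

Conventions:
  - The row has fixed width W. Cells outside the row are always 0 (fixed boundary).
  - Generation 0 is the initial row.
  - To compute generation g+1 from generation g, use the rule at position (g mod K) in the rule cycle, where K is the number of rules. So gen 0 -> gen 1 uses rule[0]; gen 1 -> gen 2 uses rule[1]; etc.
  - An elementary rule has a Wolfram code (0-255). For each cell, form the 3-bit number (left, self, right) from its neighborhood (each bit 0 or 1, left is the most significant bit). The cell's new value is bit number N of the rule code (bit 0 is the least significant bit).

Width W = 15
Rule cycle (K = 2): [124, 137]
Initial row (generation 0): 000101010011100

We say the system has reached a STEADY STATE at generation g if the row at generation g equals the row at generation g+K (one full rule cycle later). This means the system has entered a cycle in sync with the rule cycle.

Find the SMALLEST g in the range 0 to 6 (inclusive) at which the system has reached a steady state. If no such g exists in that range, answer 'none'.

Gen 0: 000101010011100
Gen 1 (rule 124): 000111111010110
Gen 2 (rule 137): 110111110000100
Gen 3 (rule 124): 111100011000110
Gen 4 (rule 137): 111001010010100
Gen 5 (rule 124): 101101111011110
Gen 6 (rule 137): 001001110011100
Gen 7 (rule 124): 001101011010110
Gen 8 (rule 137): 101000010000100

Answer: none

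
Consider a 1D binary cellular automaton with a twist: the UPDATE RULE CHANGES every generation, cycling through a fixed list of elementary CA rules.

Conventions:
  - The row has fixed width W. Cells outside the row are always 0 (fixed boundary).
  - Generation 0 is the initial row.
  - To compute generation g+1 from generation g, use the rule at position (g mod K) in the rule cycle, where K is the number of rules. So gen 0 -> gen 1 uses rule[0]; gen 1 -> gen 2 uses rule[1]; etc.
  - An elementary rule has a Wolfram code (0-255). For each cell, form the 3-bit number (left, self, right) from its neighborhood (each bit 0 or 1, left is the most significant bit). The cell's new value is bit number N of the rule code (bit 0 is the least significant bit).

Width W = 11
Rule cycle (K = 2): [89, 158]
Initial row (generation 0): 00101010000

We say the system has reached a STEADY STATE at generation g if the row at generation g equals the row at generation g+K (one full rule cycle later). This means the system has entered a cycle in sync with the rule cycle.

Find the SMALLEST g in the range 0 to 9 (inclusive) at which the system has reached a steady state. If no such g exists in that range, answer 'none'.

Answer: 4

Derivation:
Gen 0: 00101010000
Gen 1 (rule 89): 10000001111
Gen 2 (rule 158): 11000011110
Gen 3 (rule 89): 11111010011
Gen 4 (rule 158): 11110011110
Gen 5 (rule 89): 10011010011
Gen 6 (rule 158): 11110011110
Gen 7 (rule 89): 10011010011
Gen 8 (rule 158): 11110011110
Gen 9 (rule 89): 10011010011
Gen 10 (rule 158): 11110011110
Gen 11 (rule 89): 10011010011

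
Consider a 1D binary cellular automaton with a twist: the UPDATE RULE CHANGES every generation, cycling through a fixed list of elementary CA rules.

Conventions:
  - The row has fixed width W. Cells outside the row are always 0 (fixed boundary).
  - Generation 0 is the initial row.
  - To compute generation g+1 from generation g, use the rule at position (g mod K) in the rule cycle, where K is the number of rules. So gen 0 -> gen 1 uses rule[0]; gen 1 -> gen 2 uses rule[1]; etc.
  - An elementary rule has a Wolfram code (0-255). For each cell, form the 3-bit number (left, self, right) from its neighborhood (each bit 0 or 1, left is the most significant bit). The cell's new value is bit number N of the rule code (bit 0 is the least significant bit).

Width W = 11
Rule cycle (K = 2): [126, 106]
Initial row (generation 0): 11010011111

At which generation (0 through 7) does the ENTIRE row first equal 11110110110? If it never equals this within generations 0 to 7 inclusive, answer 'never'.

Answer: never

Derivation:
Gen 0: 11010011111
Gen 1 (rule 126): 11111110001
Gen 2 (rule 106): 10000010010
Gen 3 (rule 126): 11000111111
Gen 4 (rule 106): 11001100001
Gen 5 (rule 126): 11111110011
Gen 6 (rule 106): 10000010111
Gen 7 (rule 126): 11000111101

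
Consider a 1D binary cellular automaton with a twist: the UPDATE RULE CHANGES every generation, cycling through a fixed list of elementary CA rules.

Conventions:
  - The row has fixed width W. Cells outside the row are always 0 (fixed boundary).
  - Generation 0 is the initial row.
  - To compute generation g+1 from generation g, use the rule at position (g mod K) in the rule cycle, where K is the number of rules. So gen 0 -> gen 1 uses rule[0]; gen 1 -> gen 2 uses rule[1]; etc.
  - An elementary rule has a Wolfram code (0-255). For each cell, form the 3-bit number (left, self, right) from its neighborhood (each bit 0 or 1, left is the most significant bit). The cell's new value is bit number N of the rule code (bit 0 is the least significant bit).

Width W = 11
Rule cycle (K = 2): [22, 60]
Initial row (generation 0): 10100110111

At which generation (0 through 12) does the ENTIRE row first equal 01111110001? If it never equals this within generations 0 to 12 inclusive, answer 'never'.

Gen 0: 10100110111
Gen 1 (rule 22): 10111000000
Gen 2 (rule 60): 11100100000
Gen 3 (rule 22): 00011110000
Gen 4 (rule 60): 00010001000
Gen 5 (rule 22): 00111011100
Gen 6 (rule 60): 00100110010
Gen 7 (rule 22): 01111001111
Gen 8 (rule 60): 01000101000
Gen 9 (rule 22): 11101101100
Gen 10 (rule 60): 10011011010
Gen 11 (rule 22): 11100000011
Gen 12 (rule 60): 10010000010

Answer: never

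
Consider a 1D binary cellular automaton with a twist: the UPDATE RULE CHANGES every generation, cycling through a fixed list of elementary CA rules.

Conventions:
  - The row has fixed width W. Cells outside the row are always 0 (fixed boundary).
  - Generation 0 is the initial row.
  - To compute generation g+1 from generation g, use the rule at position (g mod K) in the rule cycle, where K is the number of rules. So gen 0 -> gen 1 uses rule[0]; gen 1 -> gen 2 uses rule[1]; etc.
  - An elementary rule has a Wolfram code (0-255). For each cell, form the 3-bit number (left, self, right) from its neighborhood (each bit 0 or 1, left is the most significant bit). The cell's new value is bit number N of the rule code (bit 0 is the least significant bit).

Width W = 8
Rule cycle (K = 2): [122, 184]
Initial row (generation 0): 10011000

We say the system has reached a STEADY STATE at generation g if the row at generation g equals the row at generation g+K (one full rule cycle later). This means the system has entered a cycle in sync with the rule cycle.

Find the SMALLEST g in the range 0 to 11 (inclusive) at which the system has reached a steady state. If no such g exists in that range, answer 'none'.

Gen 0: 10011000
Gen 1 (rule 122): 01111100
Gen 2 (rule 184): 01111010
Gen 3 (rule 122): 11001101
Gen 4 (rule 184): 10101010
Gen 5 (rule 122): 01010101
Gen 6 (rule 184): 00101010
Gen 7 (rule 122): 01010101
Gen 8 (rule 184): 00101010
Gen 9 (rule 122): 01010101
Gen 10 (rule 184): 00101010
Gen 11 (rule 122): 01010101
Gen 12 (rule 184): 00101010
Gen 13 (rule 122): 01010101

Answer: 5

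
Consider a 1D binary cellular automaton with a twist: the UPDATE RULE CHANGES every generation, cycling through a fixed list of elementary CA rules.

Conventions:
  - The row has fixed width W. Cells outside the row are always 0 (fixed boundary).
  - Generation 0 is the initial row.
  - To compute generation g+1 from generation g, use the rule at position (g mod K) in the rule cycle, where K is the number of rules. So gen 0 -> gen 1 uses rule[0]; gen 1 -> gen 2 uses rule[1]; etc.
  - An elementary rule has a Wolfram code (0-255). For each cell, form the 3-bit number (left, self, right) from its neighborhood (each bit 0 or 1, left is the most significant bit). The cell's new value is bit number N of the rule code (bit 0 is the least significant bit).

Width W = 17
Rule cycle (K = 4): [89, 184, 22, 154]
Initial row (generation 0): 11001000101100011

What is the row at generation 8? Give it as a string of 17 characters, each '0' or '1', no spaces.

Answer: 10100000101001101

Derivation:
Gen 0: 11001000101100011
Gen 1 (rule 89): 11100110001111011
Gen 2 (rule 184): 11010101001110110
Gen 3 (rule 22): 00010101110000001
Gen 4 (rule 154): 00100001101000010
Gen 5 (rule 89): 10011101100111001
Gen 6 (rule 184): 01011011010110100
Gen 7 (rule 22): 11000000010000110
Gen 8 (rule 154): 10100000101001101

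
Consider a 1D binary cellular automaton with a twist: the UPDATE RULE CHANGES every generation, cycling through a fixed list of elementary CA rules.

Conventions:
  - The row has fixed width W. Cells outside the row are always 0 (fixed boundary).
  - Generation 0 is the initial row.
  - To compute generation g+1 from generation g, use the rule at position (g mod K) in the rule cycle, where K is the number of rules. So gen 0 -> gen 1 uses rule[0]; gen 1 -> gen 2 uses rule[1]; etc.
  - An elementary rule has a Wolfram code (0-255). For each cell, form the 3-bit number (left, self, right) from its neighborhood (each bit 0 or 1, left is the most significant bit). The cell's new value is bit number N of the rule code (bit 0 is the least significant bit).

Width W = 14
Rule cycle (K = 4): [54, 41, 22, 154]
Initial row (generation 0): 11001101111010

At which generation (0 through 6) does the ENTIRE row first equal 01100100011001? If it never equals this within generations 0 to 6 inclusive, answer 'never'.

Answer: never

Derivation:
Gen 0: 11001101111010
Gen 1 (rule 54): 00110010000111
Gen 2 (rule 41): 10100000110100
Gen 3 (rule 22): 10110001000110
Gen 4 (rule 154): 00101010101101
Gen 5 (rule 54): 01111111110011
Gen 6 (rule 41): 01000000000010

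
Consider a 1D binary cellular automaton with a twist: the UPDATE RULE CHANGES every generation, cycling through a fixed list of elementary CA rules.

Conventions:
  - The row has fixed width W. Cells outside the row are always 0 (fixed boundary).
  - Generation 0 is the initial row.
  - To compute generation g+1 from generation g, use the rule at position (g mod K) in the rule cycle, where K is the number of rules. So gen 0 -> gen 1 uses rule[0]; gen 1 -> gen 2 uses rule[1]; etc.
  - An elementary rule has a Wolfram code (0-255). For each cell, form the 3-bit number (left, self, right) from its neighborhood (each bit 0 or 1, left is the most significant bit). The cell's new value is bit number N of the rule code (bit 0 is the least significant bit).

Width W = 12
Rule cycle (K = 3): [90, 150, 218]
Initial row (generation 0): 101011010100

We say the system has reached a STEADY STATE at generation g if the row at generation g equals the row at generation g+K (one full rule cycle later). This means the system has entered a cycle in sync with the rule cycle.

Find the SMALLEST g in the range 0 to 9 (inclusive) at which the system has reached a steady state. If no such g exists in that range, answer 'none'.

Gen 0: 101011010100
Gen 1 (rule 90): 000011000010
Gen 2 (rule 150): 000100100111
Gen 3 (rule 218): 001011011111
Gen 4 (rule 90): 010011010001
Gen 5 (rule 150): 111100011011
Gen 6 (rule 218): 111110111011
Gen 7 (rule 90): 100010101011
Gen 8 (rule 150): 110110101000
Gen 9 (rule 218): 110110000100
Gen 10 (rule 90): 110111001010
Gen 11 (rule 150): 000010111011
Gen 12 (rule 218): 000100111011

Answer: none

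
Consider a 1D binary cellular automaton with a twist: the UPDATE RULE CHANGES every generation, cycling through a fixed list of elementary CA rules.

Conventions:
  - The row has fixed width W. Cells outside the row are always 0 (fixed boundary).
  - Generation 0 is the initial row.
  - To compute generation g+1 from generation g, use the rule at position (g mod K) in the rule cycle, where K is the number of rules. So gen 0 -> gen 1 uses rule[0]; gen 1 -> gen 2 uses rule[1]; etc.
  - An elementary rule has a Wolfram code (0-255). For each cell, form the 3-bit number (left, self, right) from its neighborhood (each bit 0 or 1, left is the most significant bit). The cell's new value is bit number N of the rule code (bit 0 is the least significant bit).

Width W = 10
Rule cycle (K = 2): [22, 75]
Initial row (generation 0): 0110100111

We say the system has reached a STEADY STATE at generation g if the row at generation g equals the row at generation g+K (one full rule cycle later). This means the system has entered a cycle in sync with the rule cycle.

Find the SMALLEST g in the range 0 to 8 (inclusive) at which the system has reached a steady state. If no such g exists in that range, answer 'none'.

Gen 0: 0110100111
Gen 1 (rule 22): 1000111000
Gen 2 (rule 75): 0011101011
Gen 3 (rule 22): 0100001000
Gen 4 (rule 75): 1001110011
Gen 5 (rule 22): 1110001100
Gen 6 (rule 75): 1010111101
Gen 7 (rule 22): 1010000001
Gen 8 (rule 75): 0000111110
Gen 9 (rule 22): 0001000001
Gen 10 (rule 75): 1110011110

Answer: none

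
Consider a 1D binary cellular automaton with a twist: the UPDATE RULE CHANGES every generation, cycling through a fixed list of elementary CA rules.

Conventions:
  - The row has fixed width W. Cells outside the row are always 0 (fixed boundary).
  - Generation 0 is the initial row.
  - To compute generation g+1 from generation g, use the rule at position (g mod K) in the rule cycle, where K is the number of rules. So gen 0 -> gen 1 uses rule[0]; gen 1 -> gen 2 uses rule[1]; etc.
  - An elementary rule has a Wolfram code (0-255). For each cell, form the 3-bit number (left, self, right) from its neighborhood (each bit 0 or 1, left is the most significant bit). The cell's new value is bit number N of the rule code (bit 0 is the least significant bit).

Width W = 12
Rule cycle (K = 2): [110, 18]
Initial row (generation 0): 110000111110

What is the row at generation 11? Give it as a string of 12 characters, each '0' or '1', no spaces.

Answer: 101100000000

Derivation:
Gen 0: 110000111110
Gen 1 (rule 110): 110001100010
Gen 2 (rule 18): 001010010101
Gen 3 (rule 110): 011110111111
Gen 4 (rule 18): 100000000000
Gen 5 (rule 110): 100000000000
Gen 6 (rule 18): 010000000000
Gen 7 (rule 110): 110000000000
Gen 8 (rule 18): 001000000000
Gen 9 (rule 110): 011000000000
Gen 10 (rule 18): 100100000000
Gen 11 (rule 110): 101100000000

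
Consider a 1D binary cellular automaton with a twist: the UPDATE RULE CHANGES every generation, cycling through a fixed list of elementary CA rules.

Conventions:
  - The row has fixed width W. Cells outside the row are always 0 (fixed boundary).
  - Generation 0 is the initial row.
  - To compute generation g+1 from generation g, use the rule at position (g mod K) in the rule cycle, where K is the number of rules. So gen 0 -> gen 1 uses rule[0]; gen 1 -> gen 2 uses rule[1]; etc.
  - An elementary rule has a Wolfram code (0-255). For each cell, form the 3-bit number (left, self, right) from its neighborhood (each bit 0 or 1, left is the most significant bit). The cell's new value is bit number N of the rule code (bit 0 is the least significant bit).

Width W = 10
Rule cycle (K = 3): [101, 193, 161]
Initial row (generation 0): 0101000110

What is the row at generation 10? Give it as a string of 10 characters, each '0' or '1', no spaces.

Gen 0: 0101000110
Gen 1 (rule 101): 0111010010
Gen 2 (rule 193): 0011000000
Gen 3 (rule 161): 1000011111
Gen 4 (rule 101): 1011000001
Gen 5 (rule 193): 0001011100
Gen 6 (rule 161): 1100101001
Gen 7 (rule 101): 0100111001
Gen 8 (rule 193): 0000011000
Gen 9 (rule 161): 1111000011
Gen 10 (rule 101): 0001011001

Answer: 0001011001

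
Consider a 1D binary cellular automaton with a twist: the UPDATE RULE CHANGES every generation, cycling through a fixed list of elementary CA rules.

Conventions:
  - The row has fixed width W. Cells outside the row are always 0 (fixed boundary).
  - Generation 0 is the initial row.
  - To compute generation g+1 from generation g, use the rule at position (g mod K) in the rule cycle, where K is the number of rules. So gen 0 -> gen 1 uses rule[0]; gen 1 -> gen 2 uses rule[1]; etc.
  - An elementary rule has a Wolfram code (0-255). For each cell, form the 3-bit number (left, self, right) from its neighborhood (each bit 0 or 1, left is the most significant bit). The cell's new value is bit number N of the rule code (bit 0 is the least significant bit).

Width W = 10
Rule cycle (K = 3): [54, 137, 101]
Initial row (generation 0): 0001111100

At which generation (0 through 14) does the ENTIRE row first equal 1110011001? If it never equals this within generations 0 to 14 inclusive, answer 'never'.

Answer: 5

Derivation:
Gen 0: 0001111100
Gen 1 (rule 54): 0010000010
Gen 2 (rule 137): 1000111000
Gen 3 (rule 101): 1010001011
Gen 4 (rule 54): 1111011100
Gen 5 (rule 137): 1110011001
Gen 6 (rule 101): 0010001001
Gen 7 (rule 54): 0111011111
Gen 8 (rule 137): 0110011110
Gen 9 (rule 101): 0010000010
Gen 10 (rule 54): 0111000111
Gen 11 (rule 137): 0110010110
Gen 12 (rule 101): 0010011010
Gen 13 (rule 54): 0111100111
Gen 14 (rule 137): 0111000110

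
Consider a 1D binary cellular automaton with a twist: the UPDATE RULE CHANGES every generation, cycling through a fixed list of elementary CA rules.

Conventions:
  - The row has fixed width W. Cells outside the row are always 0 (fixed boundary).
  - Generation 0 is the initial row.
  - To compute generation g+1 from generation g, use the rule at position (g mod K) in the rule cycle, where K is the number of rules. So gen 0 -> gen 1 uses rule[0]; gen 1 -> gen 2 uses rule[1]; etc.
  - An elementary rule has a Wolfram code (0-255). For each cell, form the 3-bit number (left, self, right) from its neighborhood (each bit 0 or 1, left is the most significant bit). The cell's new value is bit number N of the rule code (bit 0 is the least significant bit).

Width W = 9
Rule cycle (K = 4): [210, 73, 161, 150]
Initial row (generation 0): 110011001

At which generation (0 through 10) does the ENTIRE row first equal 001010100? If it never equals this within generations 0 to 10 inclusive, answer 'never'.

Answer: 3

Derivation:
Gen 0: 110011001
Gen 1 (rule 210): 011101110
Gen 2 (rule 73): 010101010
Gen 3 (rule 161): 001010100
Gen 4 (rule 150): 011010110
Gen 5 (rule 210): 101000011
Gen 6 (rule 73): 000011011
Gen 7 (rule 161): 111000100
Gen 8 (rule 150): 010101110
Gen 9 (rule 210): 100000111
Gen 10 (rule 73): 001110101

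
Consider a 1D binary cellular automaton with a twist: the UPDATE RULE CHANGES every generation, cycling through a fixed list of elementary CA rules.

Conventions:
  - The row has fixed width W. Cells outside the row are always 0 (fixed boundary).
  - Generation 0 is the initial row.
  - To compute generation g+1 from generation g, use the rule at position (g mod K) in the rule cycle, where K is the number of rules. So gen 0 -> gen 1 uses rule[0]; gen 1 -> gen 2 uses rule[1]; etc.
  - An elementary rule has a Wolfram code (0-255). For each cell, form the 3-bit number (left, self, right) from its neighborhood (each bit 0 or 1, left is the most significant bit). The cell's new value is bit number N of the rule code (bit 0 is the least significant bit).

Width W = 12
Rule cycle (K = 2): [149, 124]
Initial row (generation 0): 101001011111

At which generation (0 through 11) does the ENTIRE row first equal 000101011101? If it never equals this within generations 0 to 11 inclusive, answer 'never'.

Gen 0: 101001011111
Gen 1 (rule 149): 101101001110
Gen 2 (rule 124): 111111101011
Gen 3 (rule 149): 011111001000
Gen 4 (rule 124): 010001101100
Gen 5 (rule 149): 011100000011
Gen 6 (rule 124): 010110000011
Gen 7 (rule 149): 010001111000
Gen 8 (rule 124): 011001001100
Gen 9 (rule 149): 000101100011
Gen 10 (rule 124): 000111110011
Gen 11 (rule 149): 110011101000

Answer: never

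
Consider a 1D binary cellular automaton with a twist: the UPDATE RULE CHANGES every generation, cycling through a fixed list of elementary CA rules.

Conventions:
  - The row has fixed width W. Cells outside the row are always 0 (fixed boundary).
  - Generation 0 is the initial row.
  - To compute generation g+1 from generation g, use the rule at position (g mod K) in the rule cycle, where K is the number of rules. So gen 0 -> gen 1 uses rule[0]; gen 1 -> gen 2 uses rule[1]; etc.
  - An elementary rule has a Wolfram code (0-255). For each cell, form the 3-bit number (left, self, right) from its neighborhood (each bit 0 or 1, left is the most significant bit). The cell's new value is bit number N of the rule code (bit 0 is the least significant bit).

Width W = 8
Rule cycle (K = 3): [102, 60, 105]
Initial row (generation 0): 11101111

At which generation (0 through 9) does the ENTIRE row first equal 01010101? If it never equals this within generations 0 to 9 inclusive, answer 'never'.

Answer: never

Derivation:
Gen 0: 11101111
Gen 1 (rule 102): 00110001
Gen 2 (rule 60): 00101001
Gen 3 (rule 105): 10010000
Gen 4 (rule 102): 10110000
Gen 5 (rule 60): 11101000
Gen 6 (rule 105): 10110011
Gen 7 (rule 102): 11010101
Gen 8 (rule 60): 10111111
Gen 9 (rule 105): 01100001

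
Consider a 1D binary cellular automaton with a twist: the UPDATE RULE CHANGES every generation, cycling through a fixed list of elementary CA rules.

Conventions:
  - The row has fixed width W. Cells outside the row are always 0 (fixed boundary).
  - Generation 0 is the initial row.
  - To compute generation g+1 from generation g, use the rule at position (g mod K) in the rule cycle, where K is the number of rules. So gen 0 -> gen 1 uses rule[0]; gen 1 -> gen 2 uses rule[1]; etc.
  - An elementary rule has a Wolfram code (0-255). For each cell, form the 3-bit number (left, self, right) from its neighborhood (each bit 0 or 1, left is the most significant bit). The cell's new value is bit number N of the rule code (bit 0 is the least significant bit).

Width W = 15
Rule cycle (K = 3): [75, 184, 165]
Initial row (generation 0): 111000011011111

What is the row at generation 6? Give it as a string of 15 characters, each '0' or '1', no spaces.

Answer: 001111111100000

Derivation:
Gen 0: 111000011011111
Gen 1 (rule 75): 101011111010001
Gen 2 (rule 184): 010111110101000
Gen 3 (rule 165): 011011101111011
Gen 4 (rule 75): 111010101001011
Gen 5 (rule 184): 110101010100110
Gen 6 (rule 165): 001111111100000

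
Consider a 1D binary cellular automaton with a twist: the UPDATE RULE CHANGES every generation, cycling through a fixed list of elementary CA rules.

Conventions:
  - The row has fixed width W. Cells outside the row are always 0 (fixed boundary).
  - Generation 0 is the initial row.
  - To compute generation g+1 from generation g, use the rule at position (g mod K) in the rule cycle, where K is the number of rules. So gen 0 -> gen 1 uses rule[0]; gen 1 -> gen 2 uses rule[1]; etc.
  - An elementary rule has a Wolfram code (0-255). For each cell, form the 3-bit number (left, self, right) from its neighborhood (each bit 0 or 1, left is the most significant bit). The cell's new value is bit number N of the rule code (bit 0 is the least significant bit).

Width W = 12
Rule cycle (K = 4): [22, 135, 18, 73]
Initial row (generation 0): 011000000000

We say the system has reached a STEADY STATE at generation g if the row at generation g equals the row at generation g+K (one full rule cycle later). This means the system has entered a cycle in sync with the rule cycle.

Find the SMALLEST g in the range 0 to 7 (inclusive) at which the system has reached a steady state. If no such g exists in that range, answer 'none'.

Answer: 3

Derivation:
Gen 0: 011000000000
Gen 1 (rule 22): 100100000000
Gen 2 (rule 135): 101101111111
Gen 3 (rule 18): 000000000000
Gen 4 (rule 73): 111111111111
Gen 5 (rule 22): 000000000000
Gen 6 (rule 135): 111111111111
Gen 7 (rule 18): 000000000000
Gen 8 (rule 73): 111111111111
Gen 9 (rule 22): 000000000000
Gen 10 (rule 135): 111111111111
Gen 11 (rule 18): 000000000000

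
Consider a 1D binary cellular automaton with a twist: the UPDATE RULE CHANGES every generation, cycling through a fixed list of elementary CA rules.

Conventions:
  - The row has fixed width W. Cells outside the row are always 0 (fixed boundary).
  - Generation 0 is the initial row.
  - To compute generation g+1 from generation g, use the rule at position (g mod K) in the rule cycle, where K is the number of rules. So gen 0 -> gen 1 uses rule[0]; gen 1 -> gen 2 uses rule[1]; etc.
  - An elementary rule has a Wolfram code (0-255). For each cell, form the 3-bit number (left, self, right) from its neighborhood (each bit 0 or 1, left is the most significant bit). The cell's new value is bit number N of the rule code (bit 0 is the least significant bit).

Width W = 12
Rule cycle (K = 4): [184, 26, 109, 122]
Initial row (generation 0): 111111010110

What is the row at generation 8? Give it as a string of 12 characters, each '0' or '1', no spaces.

Gen 0: 111111010110
Gen 1 (rule 184): 111110101101
Gen 2 (rule 26): 100000001000
Gen 3 (rule 109): 101111101011
Gen 4 (rule 122): 011000110111
Gen 5 (rule 184): 010100101110
Gen 6 (rule 26): 100011001001
Gen 7 (rule 109): 101011001001
Gen 8 (rule 122): 010111110110

Answer: 010111110110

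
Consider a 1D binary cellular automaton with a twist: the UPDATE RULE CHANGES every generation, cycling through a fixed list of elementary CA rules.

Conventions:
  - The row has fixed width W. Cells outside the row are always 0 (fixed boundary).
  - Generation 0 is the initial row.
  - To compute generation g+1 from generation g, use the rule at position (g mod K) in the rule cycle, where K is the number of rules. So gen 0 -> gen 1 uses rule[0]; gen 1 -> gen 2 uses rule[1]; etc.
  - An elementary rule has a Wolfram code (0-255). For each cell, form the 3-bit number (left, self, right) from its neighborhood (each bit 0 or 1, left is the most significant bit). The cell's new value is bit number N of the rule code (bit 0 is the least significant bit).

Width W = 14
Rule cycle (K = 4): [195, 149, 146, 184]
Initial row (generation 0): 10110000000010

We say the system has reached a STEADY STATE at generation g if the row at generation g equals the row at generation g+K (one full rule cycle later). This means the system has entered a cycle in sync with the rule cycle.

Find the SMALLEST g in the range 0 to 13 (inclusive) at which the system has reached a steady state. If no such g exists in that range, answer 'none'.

Gen 0: 10110000000010
Gen 1 (rule 195): 00010111111100
Gen 2 (rule 149): 11010011111011
Gen 3 (rule 146): 00001101110000
Gen 4 (rule 184): 00001011101000
Gen 5 (rule 195): 11110001100011
Gen 6 (rule 149): 01101100011000
Gen 7 (rule 146): 10000010100100
Gen 8 (rule 184): 01000001010010
Gen 9 (rule 195): 10011110000100
Gen 10 (rule 149): 11001101110111
Gen 11 (rule 146): 00110000100010
Gen 12 (rule 184): 00101000010001
Gen 13 (rule 195): 11000011100110
Gen 14 (rule 149): 00111001010001
Gen 15 (rule 146): 01010110001010
Gen 16 (rule 184): 00101101000101
Gen 17 (rule 195): 11000100011000

Answer: none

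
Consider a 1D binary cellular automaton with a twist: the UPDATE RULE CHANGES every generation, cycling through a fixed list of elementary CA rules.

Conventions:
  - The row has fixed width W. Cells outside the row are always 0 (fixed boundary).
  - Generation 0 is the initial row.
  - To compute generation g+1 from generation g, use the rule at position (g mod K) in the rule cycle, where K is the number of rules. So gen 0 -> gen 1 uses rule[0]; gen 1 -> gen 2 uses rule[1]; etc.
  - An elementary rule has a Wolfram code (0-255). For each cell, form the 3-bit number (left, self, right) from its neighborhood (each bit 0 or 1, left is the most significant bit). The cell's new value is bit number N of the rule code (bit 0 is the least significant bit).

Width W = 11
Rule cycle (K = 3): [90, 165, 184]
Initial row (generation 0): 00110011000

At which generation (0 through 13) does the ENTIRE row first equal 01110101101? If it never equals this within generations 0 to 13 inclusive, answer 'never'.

Gen 0: 00110011000
Gen 1 (rule 90): 01111111100
Gen 2 (rule 165): 00111111001
Gen 3 (rule 184): 00111110100
Gen 4 (rule 90): 01100010010
Gen 5 (rule 165): 00001010010
Gen 6 (rule 184): 00000101001
Gen 7 (rule 90): 00001000110
Gen 8 (rule 165): 11101010000
Gen 9 (rule 184): 11010101000
Gen 10 (rule 90): 11000000100
Gen 11 (rule 165): 00011110101
Gen 12 (rule 184): 00011101010
Gen 13 (rule 90): 00110100001

Answer: never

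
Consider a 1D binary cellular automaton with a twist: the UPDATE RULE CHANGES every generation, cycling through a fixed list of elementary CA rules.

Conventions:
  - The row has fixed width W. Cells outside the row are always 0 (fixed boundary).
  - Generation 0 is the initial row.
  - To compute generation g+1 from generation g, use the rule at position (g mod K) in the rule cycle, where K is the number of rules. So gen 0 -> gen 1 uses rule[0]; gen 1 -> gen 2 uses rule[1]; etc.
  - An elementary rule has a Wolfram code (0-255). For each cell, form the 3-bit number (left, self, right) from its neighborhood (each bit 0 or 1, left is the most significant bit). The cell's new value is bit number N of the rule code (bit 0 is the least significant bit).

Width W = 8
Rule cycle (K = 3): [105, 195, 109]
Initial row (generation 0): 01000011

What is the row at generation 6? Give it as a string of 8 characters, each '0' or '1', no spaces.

Answer: 11101011

Derivation:
Gen 0: 01000011
Gen 1 (rule 105): 00011011
Gen 2 (rule 195): 11101001
Gen 3 (rule 109): 10111001
Gen 4 (rule 105): 01101000
Gen 5 (rule 195): 10100011
Gen 6 (rule 109): 11101011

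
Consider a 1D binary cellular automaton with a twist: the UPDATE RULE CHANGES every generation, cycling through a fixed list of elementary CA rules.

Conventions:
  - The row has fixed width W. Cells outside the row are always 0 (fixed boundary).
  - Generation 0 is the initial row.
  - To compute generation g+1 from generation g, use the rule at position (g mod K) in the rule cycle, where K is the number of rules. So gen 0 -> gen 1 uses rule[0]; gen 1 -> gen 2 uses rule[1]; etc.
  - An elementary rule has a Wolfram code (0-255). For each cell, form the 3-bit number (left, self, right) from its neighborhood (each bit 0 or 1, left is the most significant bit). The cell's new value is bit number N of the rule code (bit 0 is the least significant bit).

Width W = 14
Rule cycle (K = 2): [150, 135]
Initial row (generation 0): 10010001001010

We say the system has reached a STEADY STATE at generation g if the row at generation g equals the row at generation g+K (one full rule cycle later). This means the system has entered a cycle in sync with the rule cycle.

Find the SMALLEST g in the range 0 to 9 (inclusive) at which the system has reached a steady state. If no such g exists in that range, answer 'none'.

Answer: 3

Derivation:
Gen 0: 10010001001010
Gen 1 (rule 150): 11111011111011
Gen 2 (rule 135): 01110001110000
Gen 3 (rule 150): 10101010101000
Gen 4 (rule 135): 10101010101011
Gen 5 (rule 150): 10101010101000
Gen 6 (rule 135): 10101010101011
Gen 7 (rule 150): 10101010101000
Gen 8 (rule 135): 10101010101011
Gen 9 (rule 150): 10101010101000
Gen 10 (rule 135): 10101010101011
Gen 11 (rule 150): 10101010101000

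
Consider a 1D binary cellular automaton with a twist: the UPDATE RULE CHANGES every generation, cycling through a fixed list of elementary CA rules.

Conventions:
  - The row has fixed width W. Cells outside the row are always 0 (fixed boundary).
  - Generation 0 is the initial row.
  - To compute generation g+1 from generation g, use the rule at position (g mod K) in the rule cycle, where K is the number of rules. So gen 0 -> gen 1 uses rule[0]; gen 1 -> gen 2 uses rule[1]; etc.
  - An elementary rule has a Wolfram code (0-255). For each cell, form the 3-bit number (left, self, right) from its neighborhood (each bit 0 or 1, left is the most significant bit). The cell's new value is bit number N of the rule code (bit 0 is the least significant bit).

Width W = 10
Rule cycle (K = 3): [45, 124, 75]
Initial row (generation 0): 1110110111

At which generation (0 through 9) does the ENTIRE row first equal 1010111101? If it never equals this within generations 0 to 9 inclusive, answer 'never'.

Gen 0: 1110110111
Gen 1 (rule 45): 1001101100
Gen 2 (rule 124): 1101111110
Gen 3 (rule 75): 1101000010
Gen 4 (rule 45): 1011011010
Gen 5 (rule 124): 1111111111
Gen 6 (rule 75): 1000000001
Gen 7 (rule 45): 1011111101
Gen 8 (rule 124): 1110000111
Gen 9 (rule 75): 1010111101

Answer: 9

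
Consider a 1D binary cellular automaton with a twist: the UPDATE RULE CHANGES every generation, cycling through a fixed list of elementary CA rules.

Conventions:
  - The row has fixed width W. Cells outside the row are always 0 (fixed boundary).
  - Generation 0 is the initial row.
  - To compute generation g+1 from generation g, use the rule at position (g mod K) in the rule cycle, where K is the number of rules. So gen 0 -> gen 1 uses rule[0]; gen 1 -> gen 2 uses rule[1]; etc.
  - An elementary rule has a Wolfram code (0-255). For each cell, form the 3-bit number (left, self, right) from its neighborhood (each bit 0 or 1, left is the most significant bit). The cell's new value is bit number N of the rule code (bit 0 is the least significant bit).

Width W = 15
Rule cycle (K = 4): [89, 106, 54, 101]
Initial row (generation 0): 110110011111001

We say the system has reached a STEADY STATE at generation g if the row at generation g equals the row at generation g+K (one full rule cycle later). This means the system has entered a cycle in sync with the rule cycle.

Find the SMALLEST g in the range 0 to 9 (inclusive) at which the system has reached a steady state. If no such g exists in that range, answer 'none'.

Answer: none

Derivation:
Gen 0: 110110011111001
Gen 1 (rule 89): 110111010001100
Gen 2 (rule 106): 111101100011100
Gen 3 (rule 54): 000010010100010
Gen 4 (rule 101): 111010011101010
Gen 5 (rule 89): 101001010100001
Gen 6 (rule 106): 010010101000010
Gen 7 (rule 54): 111111111100111
Gen 8 (rule 101): 000000000100001
Gen 9 (rule 89): 111111110011100
Gen 10 (rule 106): 100000010110100
Gen 11 (rule 54): 110000111001110
Gen 12 (rule 101): 010110001000010
Gen 13 (rule 89): 000111100111001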